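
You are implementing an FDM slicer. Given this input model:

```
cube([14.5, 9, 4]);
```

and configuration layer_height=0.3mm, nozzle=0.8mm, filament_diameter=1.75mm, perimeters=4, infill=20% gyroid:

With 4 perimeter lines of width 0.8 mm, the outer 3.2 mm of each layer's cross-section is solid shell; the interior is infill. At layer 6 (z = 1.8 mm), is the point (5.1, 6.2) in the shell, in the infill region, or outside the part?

shell

At z = 1.8 mm: the 14.5×9 cube contributes its full rectangle. Overall, the cross-section is a single solid region. The nearest boundary edge runs (14.50, 9.00)→(0.00, 9.00); distance from the point to it = 2.80 mm. The point is inside the cross-section, 2.80 mm from the nearest boundary — within the 3.2 mm shell band (4 × 0.8).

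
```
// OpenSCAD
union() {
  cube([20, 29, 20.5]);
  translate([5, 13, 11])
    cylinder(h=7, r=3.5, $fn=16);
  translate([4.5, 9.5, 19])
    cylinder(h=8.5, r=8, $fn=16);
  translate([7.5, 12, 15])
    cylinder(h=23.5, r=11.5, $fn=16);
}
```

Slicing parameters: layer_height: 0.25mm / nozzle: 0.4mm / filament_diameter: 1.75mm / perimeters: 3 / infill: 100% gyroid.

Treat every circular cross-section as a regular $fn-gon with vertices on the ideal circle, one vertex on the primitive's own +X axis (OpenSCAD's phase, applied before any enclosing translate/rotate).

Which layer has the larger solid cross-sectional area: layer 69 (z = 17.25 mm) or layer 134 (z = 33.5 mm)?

Layer 69 (z = 17.25): the 20×29 cube contributes its full rectangle (area 580.00 mm²); the r=3.5 cylinder at (5, 13) contributes a regular 16-gon of circumradius 3.5 (area = (16/2)·3.500²·sin(360°/16) = 37.50 mm²); the cylinder at (4.5, 9.5) is not intersected at this z (z outside [19, 27.5]); the r=11.5 cylinder at (7.5, 12) gives a regular 16-gon of circumradius 11.5 (constant along its height) (area = (16/2)·11.500²·sin(360°/16) = 404.88 mm²); Merging all regions: the regions partially overlap — summed areas 1022.38 mm² minus the doubly-counted overlap 396.75 mm² gives 625.64 mm² — area = 625.64 mm². So its area = 625.64 mm². Layer 134 (z = 33.5): the cube is not intersected at this z (z outside [0, 20.5]); the cylinder at (5, 13) is absent (z outside [11, 18]); the cylinder at (4.5, 9.5) is absent (z outside [19, 27.5]); the cylinder at (7.5, 12): section is a regular 16-gon, circumradius r=11.5 (area = (16/2)·11.500²·sin(360°/16) = 404.88 mm²); Merging all regions: only the r=11.5 cylinder at (7.5, 12) is present, so the union is just that shape — area = 404.88 mm². So its area = 404.88 mm². Layer 69 is larger (625.64 vs 404.88 mm²).

layer 69 (z = 17.25 mm)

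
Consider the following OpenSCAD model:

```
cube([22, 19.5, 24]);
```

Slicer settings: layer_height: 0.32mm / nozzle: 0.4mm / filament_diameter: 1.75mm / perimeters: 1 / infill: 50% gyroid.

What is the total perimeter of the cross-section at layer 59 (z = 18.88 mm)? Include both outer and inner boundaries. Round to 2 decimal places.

At z = 18.88 mm: the cube is present — its section is the full 22×19.5 rectangle (perimeter 83.00 mm). Overall, the cross-section is a single solid region. Total boundary length (outer) = 83.00 mm.

83.00 mm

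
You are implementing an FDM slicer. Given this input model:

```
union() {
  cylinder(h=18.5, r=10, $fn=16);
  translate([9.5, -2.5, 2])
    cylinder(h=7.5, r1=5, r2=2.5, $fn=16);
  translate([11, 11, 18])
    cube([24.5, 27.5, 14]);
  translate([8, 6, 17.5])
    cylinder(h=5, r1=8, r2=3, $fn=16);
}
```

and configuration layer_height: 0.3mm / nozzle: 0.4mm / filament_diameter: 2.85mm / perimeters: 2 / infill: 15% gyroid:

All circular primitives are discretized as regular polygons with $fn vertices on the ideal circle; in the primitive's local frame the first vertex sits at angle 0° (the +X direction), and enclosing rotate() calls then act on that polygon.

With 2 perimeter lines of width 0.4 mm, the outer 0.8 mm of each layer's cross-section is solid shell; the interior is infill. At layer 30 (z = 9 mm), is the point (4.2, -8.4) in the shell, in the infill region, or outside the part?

shell

At z = 9 mm: the r=10 cylinder contributes a regular 16-gon of circumradius 10; the cone at (9.5, -2.5): at t=0.933 of its height the radius interpolates to r₁+(r₂−r₁)t = 2.667, giving a regular 16-gon of that circumradius; the cube at (11, 11) is not intersected at this z (z outside [18, 32]); the cone at (8, 6) does not reach this height (z outside [17.5, 22.5]); Taking the union: the regions partially overlap (shared area 10.57 mm²), so overlapping operands fuse into one piece — 1 connected region. Overall, the cross-section is a single solid region. The nearest boundary edge runs (7.07, -7.07)→(3.83, -9.24); distance from the point to it = 0.49 mm. The point is inside the cross-section, 0.49 mm from the nearest boundary — within the 0.8 mm shell band (2 × 0.4).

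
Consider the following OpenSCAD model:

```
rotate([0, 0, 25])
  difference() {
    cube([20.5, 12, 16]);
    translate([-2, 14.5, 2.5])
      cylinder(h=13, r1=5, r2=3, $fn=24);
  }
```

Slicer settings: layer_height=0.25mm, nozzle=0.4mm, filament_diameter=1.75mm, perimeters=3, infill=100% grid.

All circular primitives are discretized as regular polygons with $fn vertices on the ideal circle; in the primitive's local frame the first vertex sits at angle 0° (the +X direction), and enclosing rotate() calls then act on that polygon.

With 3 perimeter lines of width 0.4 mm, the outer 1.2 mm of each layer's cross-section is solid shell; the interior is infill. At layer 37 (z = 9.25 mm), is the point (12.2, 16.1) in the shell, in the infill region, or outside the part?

At z = 9.25 mm: the 20.5×12 cube contributes its full rectangle; the cone at (-2, 14.5): at t=0.519 of its height the radius interpolates to r₁+(r₂−r₁)t = 3.962, giving a regular 24-gon of that circumradius; After the difference (first − rest): starting from the 20.5×12 cube, the cone at (-2, 14.5) partially overlaps it — only the 0.52 mm² overlap (of its 48.74 mm²) is removed, clipping the outline — 1 connected region; (whole slice rotated 25° about Z — lengths, areas and connectivity unchanged). Overall, the cross-section is a single solid region. Undo the 25° rotation: the query point maps to (17.861, 9.436) in the un-rotated model frame. The nearest boundary edge runs (1.03, 12.00)→(20.50, 12.00); distance from the point to it = 2.56 mm. The point is inside the cross-section and 2.56 mm from the nearest boundary — more than the 1.2 mm shell width (3 × 0.4), so it's in the infill interior.

infill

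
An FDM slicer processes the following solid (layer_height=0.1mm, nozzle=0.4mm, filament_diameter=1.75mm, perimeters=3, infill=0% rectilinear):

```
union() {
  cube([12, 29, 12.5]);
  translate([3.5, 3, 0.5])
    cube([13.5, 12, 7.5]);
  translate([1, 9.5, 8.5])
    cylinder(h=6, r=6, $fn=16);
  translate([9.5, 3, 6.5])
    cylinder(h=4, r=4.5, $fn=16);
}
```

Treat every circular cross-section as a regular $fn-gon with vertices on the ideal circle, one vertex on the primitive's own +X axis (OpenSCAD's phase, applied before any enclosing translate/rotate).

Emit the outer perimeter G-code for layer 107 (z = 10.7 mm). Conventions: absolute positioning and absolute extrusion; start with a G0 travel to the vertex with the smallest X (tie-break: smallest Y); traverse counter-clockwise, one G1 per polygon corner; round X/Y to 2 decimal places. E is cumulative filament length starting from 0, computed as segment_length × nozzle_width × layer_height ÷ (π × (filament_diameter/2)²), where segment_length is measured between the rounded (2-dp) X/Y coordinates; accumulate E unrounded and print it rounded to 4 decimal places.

At z = 10.7 mm: the cube is present — its section is the full 12×29 rectangle; the cube at (3.5, 3) is absent (z outside [0.5, 8]); the r=6 cylinder at (1, 9.5) gives a regular 16-gon of circumradius 6 (constant along its height); the cylinder at (9.5, 3) is absent (z outside [6.5, 10.5]); Taking the union: the regions partially overlap (shared area 66.91 mm²), so overlapping operands fuse into one piece — 1 connected region. The outline is a single polygon with 13 vertices. Extrusion per mm of travel: 0.4 × 0.1 / (π × 0.875²) = 0.016630. Accumulating E over each segment gives final E = 1.4482.

G0 X-5.00 Y9.50 Z10.70
G1 X-4.54 Y7.20 E0.0390
G1 X-3.24 Y5.26 E0.0778
G1 X-1.30 Y3.96 E0.1167
G1 X0.00 Y3.70 E0.1387
G1 X0.00 Y0.00 E0.2003
G1 X12.00 Y0.00 E0.3998
G1 X12.00 Y29.00 E0.8821
G1 X0.00 Y29.00 E1.0817
G1 X0.00 Y15.30 E1.3095
G1 X-1.30 Y15.04 E1.3315
G1 X-3.24 Y13.74 E1.3704
G1 X-4.54 Y11.80 E1.4092
G1 X-5.00 Y9.50 E1.4482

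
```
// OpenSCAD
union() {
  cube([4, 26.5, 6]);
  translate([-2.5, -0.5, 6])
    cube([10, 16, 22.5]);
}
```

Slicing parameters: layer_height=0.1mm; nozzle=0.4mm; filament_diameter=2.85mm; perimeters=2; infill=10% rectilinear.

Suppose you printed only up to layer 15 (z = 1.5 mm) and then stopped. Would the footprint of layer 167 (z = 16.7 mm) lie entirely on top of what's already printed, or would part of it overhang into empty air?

Compare the two slices. At z = 1.5: the cube (footprint 4×26.5) is included at this height (area 106.00 mm²); the cube at (-2.5, -0.5) does not reach this height (z outside [6, 28.5]); Taking the union: only the 4×26.5 cube is present, so the union is just that shape — area = 106.00 mm². At z = 16.7: the cube is not intersected at this z (z outside [0, 6]); the cube at (-2.5, -0.5) is present — its section is the full 10×16 rectangle (area 160.00 mm²); Merging all regions: only the 10×16 cube at (-2.5, -0.5) is present, so the union is just that shape — area = 160.00 mm². Checking containment: at z = 16.7 the cross-section extends beyond the z = 1.5 cross-section by about 98.00 mm².

part overhangs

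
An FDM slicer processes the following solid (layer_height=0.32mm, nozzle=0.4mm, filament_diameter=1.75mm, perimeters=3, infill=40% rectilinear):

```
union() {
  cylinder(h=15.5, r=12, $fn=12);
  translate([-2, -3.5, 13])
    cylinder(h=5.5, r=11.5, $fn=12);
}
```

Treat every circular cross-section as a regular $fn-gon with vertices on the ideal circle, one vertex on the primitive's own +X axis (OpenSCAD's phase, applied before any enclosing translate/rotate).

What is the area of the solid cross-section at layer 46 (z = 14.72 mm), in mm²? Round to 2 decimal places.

At z = 14.72 mm: the cylinder: section is a regular 12-gon, circumradius r=12 (area = (12/2)·12.000²·sin(360°/12) = 432.00 mm²); the r=11.5 cylinder at (-2, -3.5) contributes a regular 12-gon of circumradius 11.5 (area = (12/2)·11.500²·sin(360°/12) = 396.75 mm²); Combining (union): the regions partially overlap — summed areas 828.75 mm² minus the doubly-counted overlap 321.35 mm² gives 507.40 mm² — area = 507.40 mm². Overall, the cross-section is a single solid region. Net area = 507.40 mm².

507.40 mm²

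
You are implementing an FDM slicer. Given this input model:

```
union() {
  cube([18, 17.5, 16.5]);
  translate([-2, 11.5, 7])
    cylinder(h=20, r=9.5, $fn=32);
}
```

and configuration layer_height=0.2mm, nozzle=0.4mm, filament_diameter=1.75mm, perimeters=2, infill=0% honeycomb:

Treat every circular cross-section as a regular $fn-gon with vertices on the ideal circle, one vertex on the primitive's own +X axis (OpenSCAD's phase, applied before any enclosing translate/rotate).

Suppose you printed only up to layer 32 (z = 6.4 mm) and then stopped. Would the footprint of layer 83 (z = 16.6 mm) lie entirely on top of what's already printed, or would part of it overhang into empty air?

Compare the two slices. At z = 6.4: the cube is present — its section is the full 18×17.5 rectangle (area 315.00 mm²); the cylinder at (-2, 11.5) is absent (z outside [7, 27]); Combining (union): only the 18×17.5 cube is present, so the union is just that shape — area = 315.00 mm². At z = 16.6: the cube is absent (z outside [0, 16.5]); the r=9.5 cylinder at (-2, 11.5) contributes a regular 32-gon of circumradius 9.5 (area = (32/2)·9.500²·sin(360°/32) = 281.71 mm²); Combining (union): only the r=9.5 cylinder at (-2, 11.5) is present, so the union is just that shape — area = 281.71 mm². Checking containment: at z = 16.6 the cross-section extends beyond the z = 6.4 cross-section by about 189.34 mm².

part overhangs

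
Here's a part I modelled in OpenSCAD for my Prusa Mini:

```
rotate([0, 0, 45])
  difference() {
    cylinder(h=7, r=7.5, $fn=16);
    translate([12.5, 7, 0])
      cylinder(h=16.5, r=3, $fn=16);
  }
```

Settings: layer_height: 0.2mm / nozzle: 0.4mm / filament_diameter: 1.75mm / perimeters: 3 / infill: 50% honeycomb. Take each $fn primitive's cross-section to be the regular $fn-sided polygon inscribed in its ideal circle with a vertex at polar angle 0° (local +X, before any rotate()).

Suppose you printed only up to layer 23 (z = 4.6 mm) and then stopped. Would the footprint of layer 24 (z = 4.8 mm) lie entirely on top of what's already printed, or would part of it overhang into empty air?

Compare the two slices. At z = 4.6: the r=7.5 cylinder contributes a regular 16-gon of circumradius 7.5 (area = (16/2)·7.500²·sin(360°/16) = 172.21 mm²); the r=3 cylinder at (12.5, 7) contributes a regular 16-gon of circumradius 3 (area = (16/2)·3.000²·sin(360°/16) = 27.55 mm²); Taking the first minus the rest: starting from the r=7.5 cylinder (172.21 mm²), the r=3 cylinder at (12.5, 7) misses the remaining region (no effect) — area = 172.21 mm²; (whole slice rotated 45° about Z — lengths, areas and connectivity unchanged). At z = 4.8: the r=7.5 cylinder gives a regular 16-gon of circumradius 7.5 (constant along its height) (area = (16/2)·7.500²·sin(360°/16) = 172.21 mm²); the r=3 cylinder at (12.5, 7) contributes a regular 16-gon of circumradius 3 (area = (16/2)·3.000²·sin(360°/16) = 27.55 mm²); Subtracting the remaining from the first: starting from the r=7.5 cylinder (172.21 mm²), the r=3 cylinder at (12.5, 7) misses the remaining region (no effect) — area = 172.21 mm²; (whole slice rotated 45° about Z — lengths, areas and connectivity unchanged). Checking containment: the cross-section at z = 4.8 is a subset of the cross-section at z = 4.6.

entirely on top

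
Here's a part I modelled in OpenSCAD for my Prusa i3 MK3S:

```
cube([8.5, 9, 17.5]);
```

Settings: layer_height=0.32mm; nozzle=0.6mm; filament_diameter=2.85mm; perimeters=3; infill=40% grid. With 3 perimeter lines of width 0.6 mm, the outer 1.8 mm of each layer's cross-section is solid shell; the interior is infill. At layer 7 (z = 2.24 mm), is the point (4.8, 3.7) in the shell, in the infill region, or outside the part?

infill

At z = 2.24 mm: the 8.5×9 cube contributes its full rectangle. Overall, the cross-section is a single solid region. The nearest boundary edge runs (0.00, 0.00)→(8.50, 0.00); distance from the point to it = 3.70 mm. The point is inside the cross-section and 3.70 mm from the nearest boundary — more than the 1.8 mm shell width (3 × 0.6), so it's in the infill interior.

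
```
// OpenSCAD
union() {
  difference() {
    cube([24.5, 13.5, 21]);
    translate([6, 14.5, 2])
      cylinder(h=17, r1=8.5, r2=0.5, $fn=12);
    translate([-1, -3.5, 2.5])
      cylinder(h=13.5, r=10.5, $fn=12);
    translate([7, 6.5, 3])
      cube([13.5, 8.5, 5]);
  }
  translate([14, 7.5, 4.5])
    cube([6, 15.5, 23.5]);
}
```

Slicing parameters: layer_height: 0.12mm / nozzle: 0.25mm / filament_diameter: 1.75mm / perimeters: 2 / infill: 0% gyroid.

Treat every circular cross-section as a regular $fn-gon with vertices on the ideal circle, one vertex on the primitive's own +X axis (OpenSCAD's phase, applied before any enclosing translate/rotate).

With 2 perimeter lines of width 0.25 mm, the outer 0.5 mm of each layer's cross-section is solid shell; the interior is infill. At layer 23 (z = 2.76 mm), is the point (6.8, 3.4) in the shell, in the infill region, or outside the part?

shell

At z = 2.76 mm: the 24.5×13.5 cube contributes its full rectangle; the cone at (6, 14.5): at t=0.045 of its height the radius interpolates to r₁+(r₂−r₁)t = 8.142, giving a regular 12-gon of that circumradius; the cylinder at (-1, -3.5): section is a regular 12-gon, circumradius r=10.5; the cube at (7, 6.5) does not reach this height (z outside [3, 8]); After the difference (first − rest): starting from the 24.5×13.5 cube, the cone at (6, 14.5) partially overlaps it — only the 78.38 mm² overlap (of its 198.89 mm²) is removed, clipping the outline; the r=10.5 cylinder at (-1, -3.5) partially overlaps it — only the 40.71 mm² overlap (of its 330.75 mm²) is removed, clipping the outline — 1 connected region; the cube at (14, 7.5) is not intersected at this z (z outside [4.5, 28]); Taking the union: only that combined region is present, so the union is just that shape — 1 connected region. Overall, the cross-section is a single solid region. The nearest boundary edge runs (8.09, 1.75)→(4.25, 5.59); distance from the point to it = 0.25 mm. The point is inside the cross-section, 0.25 mm from the nearest boundary — within the 0.5 mm shell band (2 × 0.25).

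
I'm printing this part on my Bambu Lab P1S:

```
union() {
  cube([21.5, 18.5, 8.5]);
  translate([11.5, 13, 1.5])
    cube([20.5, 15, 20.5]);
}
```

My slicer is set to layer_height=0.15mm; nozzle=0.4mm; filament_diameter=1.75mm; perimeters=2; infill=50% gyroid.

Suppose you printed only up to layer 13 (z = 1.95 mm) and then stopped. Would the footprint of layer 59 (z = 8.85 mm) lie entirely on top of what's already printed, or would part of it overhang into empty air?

Compare the two slices. At z = 1.95: the 21.5×18.5 cube contributes its full rectangle (area 397.75 mm²); the 20.5×15 cube at (11.5, 13) contributes its full rectangle (area 307.50 mm²); Combining (union): the regions partially overlap — summed areas 705.25 mm² minus the doubly-counted overlap 55.00 mm² gives 650.25 mm² — area = 650.25 mm². At z = 8.85: the cube is not intersected at this z (z outside [0, 8.5]); the 20.5×15 cube at (11.5, 13) contributes its full rectangle (area 307.50 mm²); Taking the union: only the 20.5×15 cube at (11.5, 13) is present, so the union is just that shape — area = 307.50 mm². Checking containment: the cross-section at z = 8.85 is a subset of the cross-section at z = 1.95.

entirely on top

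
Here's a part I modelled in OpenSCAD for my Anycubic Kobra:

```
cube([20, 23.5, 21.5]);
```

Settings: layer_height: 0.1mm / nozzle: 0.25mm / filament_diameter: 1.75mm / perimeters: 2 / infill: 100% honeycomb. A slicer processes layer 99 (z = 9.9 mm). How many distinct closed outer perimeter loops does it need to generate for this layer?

1

At z = 9.9 mm: the 20×23.5 cube contributes its full rectangle. The result has 1 disconnected region.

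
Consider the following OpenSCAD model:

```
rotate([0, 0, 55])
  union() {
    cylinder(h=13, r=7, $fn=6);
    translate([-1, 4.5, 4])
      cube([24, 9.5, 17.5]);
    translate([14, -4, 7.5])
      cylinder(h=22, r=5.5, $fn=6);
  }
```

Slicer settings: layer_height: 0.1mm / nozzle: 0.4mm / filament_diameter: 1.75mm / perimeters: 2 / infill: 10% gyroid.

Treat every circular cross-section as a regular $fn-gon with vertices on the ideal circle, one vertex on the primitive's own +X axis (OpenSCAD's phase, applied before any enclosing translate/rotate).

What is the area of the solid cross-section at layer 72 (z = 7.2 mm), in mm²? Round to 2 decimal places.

At z = 7.2 mm: the r=7 cylinder gives a regular 6-gon of circumradius 7 (constant along its height) (area = (6/2)·7.000²·sin(360°/6) = 127.31 mm²); the cube at (-1, 4.5) (footprint 24×9.5) is included at this height (area 228.00 mm²); the cylinder at (14, -4) is not intersected at this z (z outside [7.5, 29.5]); Taking the union: the regions partially overlap — summed areas 355.31 mm² minus the doubly-counted overlap 7.73 mm² gives 347.57 mm² — area = 347.57 mm²; (whole slice rotated 55° about Z — lengths, areas and connectivity unchanged). Overall, the cross-section is a single solid region. Net area = 347.57 mm².

347.57 mm²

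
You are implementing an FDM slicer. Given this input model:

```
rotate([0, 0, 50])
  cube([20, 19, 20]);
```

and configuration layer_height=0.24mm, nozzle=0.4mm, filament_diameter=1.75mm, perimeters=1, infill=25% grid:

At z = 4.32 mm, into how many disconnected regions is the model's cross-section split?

1

At z = 4.32 mm: the cube (footprint 20×19) is included at this height; (whole slice rotated 50° about Z — lengths, areas and connectivity unchanged). The result has 1 disconnected region.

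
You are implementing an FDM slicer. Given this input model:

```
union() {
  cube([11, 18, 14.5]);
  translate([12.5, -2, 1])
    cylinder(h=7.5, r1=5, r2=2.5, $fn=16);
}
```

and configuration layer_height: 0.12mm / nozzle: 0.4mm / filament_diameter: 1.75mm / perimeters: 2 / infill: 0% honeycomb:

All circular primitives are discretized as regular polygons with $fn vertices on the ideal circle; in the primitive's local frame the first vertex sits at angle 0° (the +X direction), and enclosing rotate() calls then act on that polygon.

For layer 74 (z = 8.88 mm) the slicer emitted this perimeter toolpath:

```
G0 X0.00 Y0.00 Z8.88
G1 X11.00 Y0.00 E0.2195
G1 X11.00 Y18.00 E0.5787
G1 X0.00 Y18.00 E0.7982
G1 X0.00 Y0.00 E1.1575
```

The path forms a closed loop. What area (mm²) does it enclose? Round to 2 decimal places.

Apply the shoelace formula to the sequence of (X, Y) vertices; enclosed area = 198.00 mm².

198.00 mm²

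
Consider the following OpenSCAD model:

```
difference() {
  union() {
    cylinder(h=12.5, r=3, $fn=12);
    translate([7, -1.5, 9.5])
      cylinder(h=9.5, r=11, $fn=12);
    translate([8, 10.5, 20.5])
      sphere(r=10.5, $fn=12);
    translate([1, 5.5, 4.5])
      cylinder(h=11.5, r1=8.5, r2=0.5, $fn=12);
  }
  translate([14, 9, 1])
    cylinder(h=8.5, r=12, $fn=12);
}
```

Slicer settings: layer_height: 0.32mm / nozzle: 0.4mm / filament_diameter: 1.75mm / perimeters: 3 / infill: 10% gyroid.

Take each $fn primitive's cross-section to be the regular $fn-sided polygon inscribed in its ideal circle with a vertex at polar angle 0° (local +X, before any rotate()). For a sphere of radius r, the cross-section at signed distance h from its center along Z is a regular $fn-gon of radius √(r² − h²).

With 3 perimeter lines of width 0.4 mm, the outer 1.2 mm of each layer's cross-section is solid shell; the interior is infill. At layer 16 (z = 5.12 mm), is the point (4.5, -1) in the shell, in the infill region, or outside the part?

shell

At z = 5.12 mm: the r=3 cylinder contributes a regular 12-gon of circumradius 3; the cylinder at (7, -1.5) is absent (z outside [9.5, 19]); the sphere at (8, 10.5) is not intersected at this z (|z−center|=15.380 > r=10.5); the cone at (1, 5.5): at t=0.054 of its height the radius interpolates to r₁+(r₂−r₁)t = 8.069, giving a regular 12-gon of that circumradius; Combining (union): the regions partially overlap (shared area 25.09 mm²), so overlapping operands fuse into one piece — 1 connected region; the r=12 cylinder at (14, 9) gives a regular 12-gon of circumradius 12 (constant along its height); Taking the first minus the rest: starting from that combined region, the r=12 cylinder at (14, 9) partially overlaps it — only the 58.48 mm² overlap (of its 432.00 mm²) is removed, clipping the outline — 1 connected region. Overall, the cross-section is a single solid region. The nearest boundary edge runs (5.03, -1.49)→(1.72, -2.37); distance from the point to it = 0.61 mm. The point is inside the cross-section, 0.61 mm from the nearest boundary — within the 1.2 mm shell band (3 × 0.4).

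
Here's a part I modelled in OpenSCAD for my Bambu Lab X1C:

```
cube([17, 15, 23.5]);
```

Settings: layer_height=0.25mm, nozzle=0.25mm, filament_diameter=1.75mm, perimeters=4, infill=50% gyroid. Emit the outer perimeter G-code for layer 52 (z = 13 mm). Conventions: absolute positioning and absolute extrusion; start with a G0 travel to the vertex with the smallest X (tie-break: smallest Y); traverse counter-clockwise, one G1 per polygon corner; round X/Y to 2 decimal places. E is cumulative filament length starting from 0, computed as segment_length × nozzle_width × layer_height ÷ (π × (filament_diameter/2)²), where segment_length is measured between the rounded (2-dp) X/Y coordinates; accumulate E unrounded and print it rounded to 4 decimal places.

At z = 13 mm: the cube is present — its section is the full 17×15 rectangle. The outline is a single polygon with 4 vertices. Extrusion per mm of travel: 0.25 × 0.25 / (π × 0.875²) = 0.025984. Accumulating E over each segment gives final E = 1.6630.

G0 X0.00 Y0.00 Z13.00
G1 X17.00 Y0.00 E0.4417
G1 X17.00 Y15.00 E0.8315
G1 X0.00 Y15.00 E1.2732
G1 X0.00 Y0.00 E1.6630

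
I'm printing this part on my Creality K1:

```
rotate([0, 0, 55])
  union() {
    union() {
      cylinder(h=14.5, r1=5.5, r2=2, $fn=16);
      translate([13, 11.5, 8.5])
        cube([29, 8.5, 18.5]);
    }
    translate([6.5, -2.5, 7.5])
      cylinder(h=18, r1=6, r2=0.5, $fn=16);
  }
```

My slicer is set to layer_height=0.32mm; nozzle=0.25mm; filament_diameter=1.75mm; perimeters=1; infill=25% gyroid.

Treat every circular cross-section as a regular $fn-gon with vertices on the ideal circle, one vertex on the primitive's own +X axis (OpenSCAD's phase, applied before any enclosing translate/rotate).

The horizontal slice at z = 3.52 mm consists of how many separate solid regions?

At z = 3.52 mm: the cone: at t=0.243 of its height the radius interpolates to r₁+(r₂−r₁)t = 4.650, giving a regular 16-gon of that circumradius; the cube at (13, 11.5) is absent (z outside [8.5, 27]); Merging all regions: only the cone is present, so the union is just that shape — 1 connected region; the cone at (6.5, -2.5) is not intersected at this z (z outside [7.5, 25.5]); Taking the union: only that combined region is present, so the union is just that shape — 1 connected region; (whole slice rotated 55° about Z — lengths, areas and connectivity unchanged). The result has 1 disconnected region.

1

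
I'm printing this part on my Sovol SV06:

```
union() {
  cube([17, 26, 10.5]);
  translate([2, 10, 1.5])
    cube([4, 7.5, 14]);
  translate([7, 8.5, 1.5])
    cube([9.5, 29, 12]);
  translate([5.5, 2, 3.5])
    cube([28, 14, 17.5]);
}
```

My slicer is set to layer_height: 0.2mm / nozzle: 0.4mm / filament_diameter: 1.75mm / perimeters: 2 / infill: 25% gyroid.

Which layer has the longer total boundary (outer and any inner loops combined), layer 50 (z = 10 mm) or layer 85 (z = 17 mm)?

Layer 50 (z = 10): the cube (footprint 17×26) is included at this height (perimeter 86.00 mm); the 4×7.5 cube at (2, 10) contributes its full rectangle (perimeter 23.00 mm); the cube at (7, 8.5) is present — its section is the full 9.5×29 rectangle (perimeter 77.00 mm); the cube at (5.5, 2) (footprint 28×14) is included at this height (perimeter 84.00 mm); Combining (union): the regions partially overlap (shared area 357.25 mm²), so the edge portions inside another operand are dropped and the merged outline is re-measured after clipping — boundary = 142.00 mm. So its perimeter = 142.00 mm. Layer 85 (z = 17): the cube is not intersected at this z (z outside [0, 10.5]); the cube at (2, 10) does not reach this height (z outside [1.5, 15.5]); the cube at (7, 8.5) is not intersected at this z (z outside [1.5, 13.5]); the 28×14 cube at (5.5, 2) contributes its full rectangle (perimeter 84.00 mm); Taking the union: only the 28×14 cube at (5.5, 2) is present, so the union is just that shape — boundary = 84.00 mm. So its perimeter = 84.00 mm. Layer 50 is larger (142.00 vs 84.00 mm).

layer 50 (z = 10 mm)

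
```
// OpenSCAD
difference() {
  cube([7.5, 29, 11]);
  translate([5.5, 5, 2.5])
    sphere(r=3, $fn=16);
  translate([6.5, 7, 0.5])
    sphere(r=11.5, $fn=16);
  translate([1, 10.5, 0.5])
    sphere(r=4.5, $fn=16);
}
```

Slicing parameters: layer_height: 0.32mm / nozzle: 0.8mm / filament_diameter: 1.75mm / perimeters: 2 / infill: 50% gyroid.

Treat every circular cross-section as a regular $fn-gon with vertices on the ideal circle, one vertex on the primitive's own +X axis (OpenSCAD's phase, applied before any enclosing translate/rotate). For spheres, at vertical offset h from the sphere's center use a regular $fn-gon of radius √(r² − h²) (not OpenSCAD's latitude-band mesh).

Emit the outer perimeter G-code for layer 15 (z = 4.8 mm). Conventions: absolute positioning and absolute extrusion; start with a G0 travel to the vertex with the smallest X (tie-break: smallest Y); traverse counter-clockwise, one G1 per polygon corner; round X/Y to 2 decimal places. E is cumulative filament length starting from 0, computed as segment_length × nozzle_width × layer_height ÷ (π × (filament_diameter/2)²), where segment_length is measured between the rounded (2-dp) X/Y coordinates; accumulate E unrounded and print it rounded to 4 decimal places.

G0 X0.00 Y15.24 Z4.80
G1 X2.42 Y16.85 E0.3094
G1 X6.50 Y17.67 E0.7523
G1 X7.50 Y17.47 E0.8608
G1 X7.50 Y29.00 E2.0880
G1 X0.00 Y29.00 E2.8862
G1 X0.00 Y15.24 E4.3507

At z = 4.8 mm: the cube (footprint 7.5×29) is included at this height; the r=3 sphere at (5.5, 5) slices to a regular 16-gon of circumradius 1.926 (√(r²−h²) with h=2.3 from center); the r=11.5 sphere at (6.5, 7) contributes a regular 16-gon of circumradius √(11.5²−4.3²) = 10.666; the sphere at (1, 10.5): section is a regular 16-gon, circumradius = √(r²−h²) = √(4.5²−4.3²) = 1.327; Taking the first minus the rest: starting from the 7.5×29 cube, the r=3 sphere at (5.5, 5) lies wholly inside it (removes its full 11.36 mm² and its 12.02 mm outline becomes a hole wall); the r=11.5 sphere at (6.5, 7) partially overlaps it — only the 115.46 mm² overlap (of its 348.27 mm²) is removed, clipping the outline; the r=4.5 sphere at (1, 10.5) misses the remaining region (no effect) — 1 connected region. The outline is a single polygon with 6 vertices. Extrusion per mm of travel: 0.8 × 0.32 / (π × 0.875²) = 0.106432. Accumulating E over each segment gives final E = 4.3507.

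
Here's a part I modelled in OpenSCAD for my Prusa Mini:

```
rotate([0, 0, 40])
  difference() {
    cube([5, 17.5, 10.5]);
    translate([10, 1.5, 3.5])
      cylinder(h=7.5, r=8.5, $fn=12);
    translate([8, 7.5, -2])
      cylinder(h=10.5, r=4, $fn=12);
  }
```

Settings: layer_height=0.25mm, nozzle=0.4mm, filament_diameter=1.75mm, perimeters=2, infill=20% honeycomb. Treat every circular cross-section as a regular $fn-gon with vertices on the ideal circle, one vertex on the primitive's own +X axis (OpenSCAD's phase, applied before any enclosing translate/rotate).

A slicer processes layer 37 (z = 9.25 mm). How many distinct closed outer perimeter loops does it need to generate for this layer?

At z = 9.25 mm: the cube is present — its section is the full 5×17.5 rectangle; the r=8.5 cylinder at (10, 1.5) contributes a regular 12-gon of circumradius 8.5; the cylinder at (8, 7.5) is not intersected at this z (z outside [-2, 8.5]); Subtracting the remaining from the first: starting from the 5×17.5 cube, the r=8.5 cylinder at (10, 1.5) partially overlaps it — only the 20.19 mm² overlap (of its 216.75 mm²) is removed, clipping the outline — 1 connected region; (whole slice rotated 40° about Z — lengths, areas and connectivity unchanged). The result has 1 disconnected region.

1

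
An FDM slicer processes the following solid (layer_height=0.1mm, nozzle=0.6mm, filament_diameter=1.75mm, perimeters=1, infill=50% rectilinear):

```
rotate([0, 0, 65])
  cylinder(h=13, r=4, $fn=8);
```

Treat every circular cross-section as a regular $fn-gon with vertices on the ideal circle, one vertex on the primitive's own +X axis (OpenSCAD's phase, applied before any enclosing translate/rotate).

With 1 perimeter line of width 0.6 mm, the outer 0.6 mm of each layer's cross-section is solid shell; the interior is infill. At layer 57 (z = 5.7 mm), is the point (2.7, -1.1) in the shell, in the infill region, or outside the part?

infill

At z = 5.7 mm: the r=4 cylinder contributes a regular 8-gon of circumradius 4; (rotated 65° about Z; rotation is an isometry so areas/perimeters/island counts are preserved). Overall, the cross-section is a single solid region. Undo the 65° rotation: the query point maps to (0.144, -2.912) in the un-rotated model frame. The nearest boundary edge runs (-0.00, -4.00)→(2.83, -2.83); distance from the point to it = 0.95 mm. The point is inside the cross-section and 0.95 mm from the nearest boundary — more than the 0.6 mm shell width (1 × 0.6), so it's in the infill interior.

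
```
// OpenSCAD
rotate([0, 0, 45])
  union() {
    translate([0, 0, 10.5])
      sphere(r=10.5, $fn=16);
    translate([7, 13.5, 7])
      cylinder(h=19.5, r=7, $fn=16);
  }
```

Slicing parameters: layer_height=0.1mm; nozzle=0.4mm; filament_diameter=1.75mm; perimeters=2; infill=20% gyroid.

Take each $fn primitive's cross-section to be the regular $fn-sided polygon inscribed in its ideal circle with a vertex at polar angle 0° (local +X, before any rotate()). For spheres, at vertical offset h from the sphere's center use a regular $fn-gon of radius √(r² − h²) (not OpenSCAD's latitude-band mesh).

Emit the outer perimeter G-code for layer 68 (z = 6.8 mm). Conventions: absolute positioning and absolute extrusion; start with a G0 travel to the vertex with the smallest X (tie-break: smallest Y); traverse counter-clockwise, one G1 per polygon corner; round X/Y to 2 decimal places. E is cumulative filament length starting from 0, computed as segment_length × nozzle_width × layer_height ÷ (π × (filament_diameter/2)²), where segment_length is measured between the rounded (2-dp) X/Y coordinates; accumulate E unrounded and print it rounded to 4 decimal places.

At z = 6.8 mm: the sphere: section is a regular 16-gon, circumradius = √(r²−h²) = √(10.5²−3.7²) = 9.826; the cylinder at (7, 13.5) is not intersected at this z (z outside [7, 26.5]); Combining (union): only the r=10.5 sphere is present, so the union is just that shape — 1 connected region; (rotated 45° about Z; rotation is an isometry so areas/perimeters/island counts are preserved). The outline is a single polygon with 16 vertices. Extrusion per mm of travel: 0.4 × 0.1 / (π × 0.875²) = 0.016630. Accumulating E over each segment gives final E = 1.0204.

G0 X-9.83 Y0.00 Z6.80
G1 X-9.08 Y-3.76 E0.0638
G1 X-6.95 Y-6.95 E0.1275
G1 X-3.76 Y-9.08 E0.1913
G1 X0.00 Y-9.83 E0.2551
G1 X3.76 Y-9.08 E0.3189
G1 X6.95 Y-6.95 E0.3826
G1 X9.08 Y-3.76 E0.4464
G1 X9.83 Y0.00 E0.5102
G1 X9.08 Y3.76 E0.5740
G1 X6.95 Y6.95 E0.6377
G1 X3.76 Y9.08 E0.7015
G1 X0.00 Y9.83 E0.7653
G1 X-3.76 Y9.08 E0.8291
G1 X-6.95 Y6.95 E0.8928
G1 X-9.08 Y3.76 E0.9566
G1 X-9.83 Y0.00 E1.0204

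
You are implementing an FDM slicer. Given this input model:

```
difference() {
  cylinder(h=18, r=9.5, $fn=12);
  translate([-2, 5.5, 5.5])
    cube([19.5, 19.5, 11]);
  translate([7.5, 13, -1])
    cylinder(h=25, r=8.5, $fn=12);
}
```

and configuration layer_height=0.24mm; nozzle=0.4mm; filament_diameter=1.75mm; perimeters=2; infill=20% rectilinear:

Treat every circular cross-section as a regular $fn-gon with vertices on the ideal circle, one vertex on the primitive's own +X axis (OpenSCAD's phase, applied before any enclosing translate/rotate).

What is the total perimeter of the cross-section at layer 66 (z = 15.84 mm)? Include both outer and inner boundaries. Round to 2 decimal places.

At z = 15.84 mm: the r=9.5 cylinder contributes a regular 12-gon of circumradius 9.5 (perimeter = 2·12·9.500·sin(180°/12) = 59.01 mm); the cube at (-2, 5.5) is present — its section is the full 19.5×19.5 rectangle (perimeter 78.00 mm); the cylinder at (7.5, 13): section is a regular 12-gon, circumradius r=8.5 (perimeter = 2·12·8.500·sin(180°/12) = 52.80 mm); Taking the first minus the rest: starting from the r=9.5 cylinder, the 19.5×19.5 cube at (-2, 5.5) partially overlaps it — only the 27.16 mm² overlap (of its 380.25 mm²) is removed, clipping the outline; the r=8.5 cylinder at (7.5, 13) partially overlaps it — only the 2.24 mm² overlap (of its 216.75 mm²) is removed, clipping the outline — boundary = 60.91 mm. Overall, the cross-section is a single solid region. Total boundary length (outer) = 60.91 mm.

60.91 mm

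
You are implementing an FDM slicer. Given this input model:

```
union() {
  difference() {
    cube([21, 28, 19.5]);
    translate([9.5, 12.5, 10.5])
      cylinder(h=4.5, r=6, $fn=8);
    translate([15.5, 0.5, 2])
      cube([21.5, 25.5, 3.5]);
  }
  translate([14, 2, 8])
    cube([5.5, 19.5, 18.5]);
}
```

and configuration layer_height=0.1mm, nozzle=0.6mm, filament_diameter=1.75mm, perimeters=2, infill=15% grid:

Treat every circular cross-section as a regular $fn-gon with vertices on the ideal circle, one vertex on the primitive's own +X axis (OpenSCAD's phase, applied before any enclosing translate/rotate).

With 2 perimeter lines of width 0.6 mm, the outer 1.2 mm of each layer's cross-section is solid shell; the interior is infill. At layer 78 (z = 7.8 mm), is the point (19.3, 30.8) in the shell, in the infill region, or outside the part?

outside

At z = 7.8 mm: the cube is present — its section is the full 21×28 rectangle; the cylinder at (9.5, 12.5) does not reach this height (z outside [10.5, 15]); the cube at (15.5, 0.5) is not intersected at this z (z outside [2, 5.5]); After the difference (first − rest): none of the subtracted shapes is present at this height, so the 21×28 cube is unchanged — 1 connected region; the cube at (14, 2) is absent (z outside [8, 26.5]); Merging all regions: only the result so far is present, so the union is just that shape — 1 connected region. Overall, the cross-section is a single solid region. The nearest boundary edge runs (21.00, 28.00)→(0.00, 28.00); distance from the point to it = 2.80 mm. The point is not inside any of the regions above, so it lies outside the cross-section (2.80 mm from the nearest boundary).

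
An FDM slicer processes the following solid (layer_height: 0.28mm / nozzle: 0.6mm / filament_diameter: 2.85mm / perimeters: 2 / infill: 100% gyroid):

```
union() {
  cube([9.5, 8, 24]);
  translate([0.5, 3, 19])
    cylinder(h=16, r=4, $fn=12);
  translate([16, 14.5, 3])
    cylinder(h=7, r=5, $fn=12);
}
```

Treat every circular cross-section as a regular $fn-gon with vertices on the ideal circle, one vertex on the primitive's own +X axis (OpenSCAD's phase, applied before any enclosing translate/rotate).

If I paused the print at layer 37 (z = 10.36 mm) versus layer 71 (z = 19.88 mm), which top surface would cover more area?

Layer 37 (z = 10.36): the 9.5×8 cube contributes its full rectangle (area 76.00 mm²); the cylinder at (0.5, 3) does not reach this height (z outside [19, 35]); the cylinder at (16, 14.5) is not intersected at this z (z outside [3, 10]); Taking the union: only the 9.5×8 cube is present, so the union is just that shape — area = 76.00 mm². So its area = 76.00 mm². Layer 71 (z = 19.88): the cube is present — its section is the full 9.5×8 rectangle (area 76.00 mm²); the r=4 cylinder at (0.5, 3) contributes a regular 12-gon of circumradius 4 (area = (12/2)·4.000²·sin(360°/12) = 48.00 mm²); the cylinder at (16, 14.5) is not intersected at this z (z outside [3, 10]); Taking the union: the regions partially overlap — summed areas 124.00 mm² minus the doubly-counted overlap 25.89 mm² gives 98.11 mm² — area = 98.11 mm². So its area = 98.11 mm². Layer 71 is larger (98.11 vs 76.00 mm²).

layer 71 (z = 19.88 mm)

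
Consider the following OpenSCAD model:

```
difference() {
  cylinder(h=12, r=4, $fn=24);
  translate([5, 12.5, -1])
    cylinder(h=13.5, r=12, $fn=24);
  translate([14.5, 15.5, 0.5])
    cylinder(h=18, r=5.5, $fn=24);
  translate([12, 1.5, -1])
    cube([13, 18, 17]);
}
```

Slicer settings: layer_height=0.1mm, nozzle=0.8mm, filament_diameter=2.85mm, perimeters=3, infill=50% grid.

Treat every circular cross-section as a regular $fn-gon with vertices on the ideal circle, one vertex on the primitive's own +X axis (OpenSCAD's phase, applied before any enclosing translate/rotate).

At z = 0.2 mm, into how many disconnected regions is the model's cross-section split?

1

At z = 0.2 mm: the r=4 cylinder contributes a regular 24-gon of circumradius 4; the r=12 cylinder at (5, 12.5) gives a regular 24-gon of circumradius 12 (constant along its height); the cylinder at (14.5, 15.5) is absent (z outside [0.5, 18.5]); the 13×18 cube at (12, 1.5) contributes its full rectangle; After the difference (first − rest): starting from the r=4 cylinder, the r=12 cylinder at (5, 12.5) partially overlaps it — only the 11.69 mm² overlap (of its 447.24 mm²) is removed, clipping the outline; the 13×18 cube at (12, 1.5) misses the remaining region (no effect) — 1 connected region. The result has 1 disconnected region.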